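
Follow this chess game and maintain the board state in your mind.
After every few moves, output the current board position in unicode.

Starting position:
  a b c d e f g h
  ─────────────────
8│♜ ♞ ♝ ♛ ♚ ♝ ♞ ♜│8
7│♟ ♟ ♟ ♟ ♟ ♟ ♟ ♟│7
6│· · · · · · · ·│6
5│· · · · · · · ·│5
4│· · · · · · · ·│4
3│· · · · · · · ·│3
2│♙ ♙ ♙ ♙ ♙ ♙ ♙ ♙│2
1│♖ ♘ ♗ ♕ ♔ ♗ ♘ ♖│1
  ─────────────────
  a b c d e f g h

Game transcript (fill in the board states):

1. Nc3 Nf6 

  a b c d e f g h
  ─────────────────
8│♜ ♞ ♝ ♛ ♚ ♝ · ♜│8
7│♟ ♟ ♟ ♟ ♟ ♟ ♟ ♟│7
6│· · · · · ♞ · ·│6
5│· · · · · · · ·│5
4│· · · · · · · ·│4
3│· · ♘ · · · · ·│3
2│♙ ♙ ♙ ♙ ♙ ♙ ♙ ♙│2
1│♖ · ♗ ♕ ♔ ♗ ♘ ♖│1
  ─────────────────
  a b c d e f g h

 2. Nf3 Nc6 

  a b c d e f g h
  ─────────────────
8│♜ · ♝ ♛ ♚ ♝ · ♜│8
7│♟ ♟ ♟ ♟ ♟ ♟ ♟ ♟│7
6│· · ♞ · · ♞ · ·│6
5│· · · · · · · ·│5
4│· · · · · · · ·│4
3│· · ♘ · · ♘ · ·│3
2│♙ ♙ ♙ ♙ ♙ ♙ ♙ ♙│2
1│♖ · ♗ ♕ ♔ ♗ · ♖│1
  ─────────────────
  a b c d e f g h

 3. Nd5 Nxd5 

  a b c d e f g h
  ─────────────────
8│♜ · ♝ ♛ ♚ ♝ · ♜│8
7│♟ ♟ ♟ ♟ ♟ ♟ ♟ ♟│7
6│· · ♞ · · · · ·│6
5│· · · ♞ · · · ·│5
4│· · · · · · · ·│4
3│· · · · · ♘ · ·│3
2│♙ ♙ ♙ ♙ ♙ ♙ ♙ ♙│2
1│♖ · ♗ ♕ ♔ ♗ · ♖│1
  ─────────────────
  a b c d e f g h



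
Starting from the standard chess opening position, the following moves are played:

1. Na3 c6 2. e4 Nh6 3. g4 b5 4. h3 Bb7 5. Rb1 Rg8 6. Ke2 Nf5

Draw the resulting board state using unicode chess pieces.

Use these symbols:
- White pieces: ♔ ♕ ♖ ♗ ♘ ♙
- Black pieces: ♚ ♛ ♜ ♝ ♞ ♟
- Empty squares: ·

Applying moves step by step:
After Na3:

♜ ♞ ♝ ♛ ♚ ♝ ♞ ♜
♟ ♟ ♟ ♟ ♟ ♟ ♟ ♟
· · · · · · · ·
· · · · · · · ·
· · · · · · · ·
♘ · · · · · · ·
♙ ♙ ♙ ♙ ♙ ♙ ♙ ♙
♖ · ♗ ♕ ♔ ♗ ♘ ♖


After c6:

♜ ♞ ♝ ♛ ♚ ♝ ♞ ♜
♟ ♟ · ♟ ♟ ♟ ♟ ♟
· · ♟ · · · · ·
· · · · · · · ·
· · · · · · · ·
♘ · · · · · · ·
♙ ♙ ♙ ♙ ♙ ♙ ♙ ♙
♖ · ♗ ♕ ♔ ♗ ♘ ♖


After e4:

♜ ♞ ♝ ♛ ♚ ♝ ♞ ♜
♟ ♟ · ♟ ♟ ♟ ♟ ♟
· · ♟ · · · · ·
· · · · · · · ·
· · · · ♙ · · ·
♘ · · · · · · ·
♙ ♙ ♙ ♙ · ♙ ♙ ♙
♖ · ♗ ♕ ♔ ♗ ♘ ♖


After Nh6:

♜ ♞ ♝ ♛ ♚ ♝ · ♜
♟ ♟ · ♟ ♟ ♟ ♟ ♟
· · ♟ · · · · ♞
· · · · · · · ·
· · · · ♙ · · ·
♘ · · · · · · ·
♙ ♙ ♙ ♙ · ♙ ♙ ♙
♖ · ♗ ♕ ♔ ♗ ♘ ♖


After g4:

♜ ♞ ♝ ♛ ♚ ♝ · ♜
♟ ♟ · ♟ ♟ ♟ ♟ ♟
· · ♟ · · · · ♞
· · · · · · · ·
· · · · ♙ · ♙ ·
♘ · · · · · · ·
♙ ♙ ♙ ♙ · ♙ · ♙
♖ · ♗ ♕ ♔ ♗ ♘ ♖


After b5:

♜ ♞ ♝ ♛ ♚ ♝ · ♜
♟ · · ♟ ♟ ♟ ♟ ♟
· · ♟ · · · · ♞
· ♟ · · · · · ·
· · · · ♙ · ♙ ·
♘ · · · · · · ·
♙ ♙ ♙ ♙ · ♙ · ♙
♖ · ♗ ♕ ♔ ♗ ♘ ♖


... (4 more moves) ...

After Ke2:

♜ ♞ · ♛ ♚ ♝ ♜ ·
♟ ♝ · ♟ ♟ ♟ ♟ ♟
· · ♟ · · · · ♞
· ♟ · · · · · ·
· · · · ♙ · ♙ ·
♘ · · · · · · ♙
♙ ♙ ♙ ♙ ♔ ♙ · ·
· ♖ ♗ ♕ · ♗ ♘ ♖


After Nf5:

♜ ♞ · ♛ ♚ ♝ ♜ ·
♟ ♝ · ♟ ♟ ♟ ♟ ♟
· · ♟ · · · · ·
· ♟ · · · ♞ · ·
· · · · ♙ · ♙ ·
♘ · · · · · · ♙
♙ ♙ ♙ ♙ ♔ ♙ · ·
· ♖ ♗ ♕ · ♗ ♘ ♖



  a b c d e f g h
  ─────────────────
8│♜ ♞ · ♛ ♚ ♝ ♜ ·│8
7│♟ ♝ · ♟ ♟ ♟ ♟ ♟│7
6│· · ♟ · · · · ·│6
5│· ♟ · · · ♞ · ·│5
4│· · · · ♙ · ♙ ·│4
3│♘ · · · · · · ♙│3
2│♙ ♙ ♙ ♙ ♔ ♙ · ·│2
1│· ♖ ♗ ♕ · ♗ ♘ ♖│1
  ─────────────────
  a b c d e f g h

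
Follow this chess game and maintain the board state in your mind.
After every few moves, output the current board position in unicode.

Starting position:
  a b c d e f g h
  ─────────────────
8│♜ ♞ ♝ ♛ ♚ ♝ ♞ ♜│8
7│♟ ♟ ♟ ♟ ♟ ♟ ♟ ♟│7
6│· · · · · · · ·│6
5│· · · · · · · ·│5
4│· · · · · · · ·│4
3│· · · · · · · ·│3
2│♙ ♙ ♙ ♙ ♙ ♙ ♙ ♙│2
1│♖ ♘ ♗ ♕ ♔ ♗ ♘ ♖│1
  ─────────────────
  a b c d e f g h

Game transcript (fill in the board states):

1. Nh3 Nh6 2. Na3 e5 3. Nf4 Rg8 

  a b c d e f g h
  ─────────────────
8│♜ ♞ ♝ ♛ ♚ ♝ ♜ ·│8
7│♟ ♟ ♟ ♟ · ♟ ♟ ♟│7
6│· · · · · · · ♞│6
5│· · · · ♟ · · ·│5
4│· · · · · ♘ · ·│4
3│♘ · · · · · · ·│3
2│♙ ♙ ♙ ♙ ♙ ♙ ♙ ♙│2
1│♖ · ♗ ♕ ♔ ♗ · ♖│1
  ─────────────────
  a b c d e f g h

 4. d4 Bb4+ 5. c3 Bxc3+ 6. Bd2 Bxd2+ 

  a b c d e f g h
  ─────────────────
8│♜ ♞ ♝ ♛ ♚ · ♜ ·│8
7│♟ ♟ ♟ ♟ · ♟ ♟ ♟│7
6│· · · · · · · ♞│6
5│· · · · ♟ · · ·│5
4│· · · ♙ · ♘ · ·│4
3│♘ · · · · · · ·│3
2│♙ ♙ · ♝ ♙ ♙ ♙ ♙│2
1│♖ · · ♕ ♔ ♗ · ♖│1
  ─────────────────
  a b c d e f g h

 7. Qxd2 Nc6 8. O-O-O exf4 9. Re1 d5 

  a b c d e f g h
  ─────────────────
8│♜ · ♝ ♛ ♚ · ♜ ·│8
7│♟ ♟ ♟ · · ♟ ♟ ♟│7
6│· · ♞ · · · · ♞│6
5│· · · ♟ · · · ·│5
4│· · · ♙ · ♟ · ·│4
3│♘ · · · · · · ·│3
2│♙ ♙ · ♕ ♙ ♙ ♙ ♙│2
1│· · ♔ · ♖ ♗ · ♖│1
  ─────────────────
  a b c d e f g h

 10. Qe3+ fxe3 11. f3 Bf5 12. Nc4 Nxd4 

  a b c d e f g h
  ─────────────────
8│♜ · · ♛ ♚ · ♜ ·│8
7│♟ ♟ ♟ · · ♟ ♟ ♟│7
6│· · · · · · · ♞│6
5│· · · ♟ · ♝ · ·│5
4│· · ♘ ♞ · · · ·│4
3│· · · · ♟ ♙ · ·│3
2│♙ ♙ · · ♙ · ♙ ♙│2
1│· · ♔ · ♖ ♗ · ♖│1
  ─────────────────
  a b c d e f g h

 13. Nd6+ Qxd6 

  a b c d e f g h
  ─────────────────
8│♜ · · · ♚ · ♜ ·│8
7│♟ ♟ ♟ · · ♟ ♟ ♟│7
6│· · · ♛ · · · ♞│6
5│· · · ♟ · ♝ · ·│5
4│· · · ♞ · · · ·│4
3│· · · · ♟ ♙ · ·│3
2│♙ ♙ · · ♙ · ♙ ♙│2
1│· · ♔ · ♖ ♗ · ♖│1
  ─────────────────
  a b c d e f g h


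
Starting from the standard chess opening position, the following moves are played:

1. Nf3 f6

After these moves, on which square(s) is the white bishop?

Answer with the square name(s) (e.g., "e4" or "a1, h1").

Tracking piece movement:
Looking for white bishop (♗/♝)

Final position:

  a b c d e f g h
  ─────────────────
8│♜ ♞ ♝ ♛ ♚ ♝ ♞ ♜│8
7│♟ ♟ ♟ ♟ ♟ · ♟ ♟│7
6│· · · · · ♟ · ·│6
5│· · · · · · · ·│5
4│· · · · · · · ·│4
3│· · · · · ♘ · ·│3
2│♙ ♙ ♙ ♙ ♙ ♙ ♙ ♙│2
1│♖ ♘ ♗ ♕ ♔ ♗ · ♖│1
  ─────────────────
  a b c d e f g h


c1, f1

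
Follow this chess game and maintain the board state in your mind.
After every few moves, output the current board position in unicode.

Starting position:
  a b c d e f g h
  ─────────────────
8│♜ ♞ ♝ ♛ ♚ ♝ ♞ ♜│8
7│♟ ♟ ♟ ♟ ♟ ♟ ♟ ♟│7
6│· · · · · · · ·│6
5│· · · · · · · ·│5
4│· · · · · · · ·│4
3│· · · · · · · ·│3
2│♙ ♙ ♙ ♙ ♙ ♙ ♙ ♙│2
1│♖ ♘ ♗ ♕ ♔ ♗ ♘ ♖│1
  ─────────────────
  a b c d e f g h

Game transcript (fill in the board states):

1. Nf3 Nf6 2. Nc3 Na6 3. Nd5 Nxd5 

  a b c d e f g h
  ─────────────────
8│♜ · ♝ ♛ ♚ ♝ · ♜│8
7│♟ ♟ ♟ ♟ ♟ ♟ ♟ ♟│7
6│♞ · · · · · · ·│6
5│· · · ♞ · · · ·│5
4│· · · · · · · ·│4
3│· · · · · ♘ · ·│3
2│♙ ♙ ♙ ♙ ♙ ♙ ♙ ♙│2
1│♖ · ♗ ♕ ♔ ♗ · ♖│1
  ─────────────────
  a b c d e f g h

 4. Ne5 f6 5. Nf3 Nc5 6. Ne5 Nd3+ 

  a b c d e f g h
  ─────────────────
8│♜ · ♝ ♛ ♚ ♝ · ♜│8
7│♟ ♟ ♟ ♟ ♟ · ♟ ♟│7
6│· · · · · ♟ · ·│6
5│· · · ♞ ♘ · · ·│5
4│· · · · · · · ·│4
3│· · · ♞ · · · ·│3
2│♙ ♙ ♙ ♙ ♙ ♙ ♙ ♙│2
1│♖ · ♗ ♕ ♔ ♗ · ♖│1
  ─────────────────
  a b c d e f g h

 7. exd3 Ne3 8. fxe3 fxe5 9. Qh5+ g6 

  a b c d e f g h
  ─────────────────
8│♜ · ♝ ♛ ♚ ♝ · ♜│8
7│♟ ♟ ♟ ♟ ♟ · · ♟│7
6│· · · · · · ♟ ·│6
5│· · · · ♟ · · ♕│5
4│· · · · · · · ·│4
3│· · · ♙ ♙ · · ·│3
2│♙ ♙ ♙ ♙ · · ♙ ♙│2
1│♖ · ♗ · ♔ ♗ · ♖│1
  ─────────────────
  a b c d e f g h

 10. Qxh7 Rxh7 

  a b c d e f g h
  ─────────────────
8│♜ · ♝ ♛ ♚ ♝ · ·│8
7│♟ ♟ ♟ ♟ ♟ · · ♜│7
6│· · · · · · ♟ ·│6
5│· · · · ♟ · · ·│5
4│· · · · · · · ·│4
3│· · · ♙ ♙ · · ·│3
2│♙ ♙ ♙ ♙ · · ♙ ♙│2
1│♖ · ♗ · ♔ ♗ · ♖│1
  ─────────────────
  a b c d e f g h


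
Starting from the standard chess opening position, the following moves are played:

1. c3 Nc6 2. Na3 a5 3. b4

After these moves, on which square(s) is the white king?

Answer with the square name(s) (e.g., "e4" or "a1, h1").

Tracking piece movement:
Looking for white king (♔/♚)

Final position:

  a b c d e f g h
  ─────────────────
8│♜ · ♝ ♛ ♚ ♝ ♞ ♜│8
7│· ♟ ♟ ♟ ♟ ♟ ♟ ♟│7
6│· · ♞ · · · · ·│6
5│♟ · · · · · · ·│5
4│· ♙ · · · · · ·│4
3│♘ · ♙ · · · · ·│3
2│♙ · · ♙ ♙ ♙ ♙ ♙│2
1│♖ · ♗ ♕ ♔ ♗ ♘ ♖│1
  ─────────────────
  a b c d e f g h


e1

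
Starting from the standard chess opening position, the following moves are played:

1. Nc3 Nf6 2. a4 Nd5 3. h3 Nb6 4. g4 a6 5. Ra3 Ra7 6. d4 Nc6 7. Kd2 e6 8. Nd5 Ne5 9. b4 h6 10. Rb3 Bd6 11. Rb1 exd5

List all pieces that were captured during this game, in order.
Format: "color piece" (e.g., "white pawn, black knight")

Tracking captures:
  exd5: captured white knight

white knight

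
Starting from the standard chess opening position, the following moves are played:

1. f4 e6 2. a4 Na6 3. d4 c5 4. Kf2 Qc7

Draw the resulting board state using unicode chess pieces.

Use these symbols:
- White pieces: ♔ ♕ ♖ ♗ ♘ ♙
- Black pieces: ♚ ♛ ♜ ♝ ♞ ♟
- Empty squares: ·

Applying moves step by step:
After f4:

♜ ♞ ♝ ♛ ♚ ♝ ♞ ♜
♟ ♟ ♟ ♟ ♟ ♟ ♟ ♟
· · · · · · · ·
· · · · · · · ·
· · · · · ♙ · ·
· · · · · · · ·
♙ ♙ ♙ ♙ ♙ · ♙ ♙
♖ ♘ ♗ ♕ ♔ ♗ ♘ ♖


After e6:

♜ ♞ ♝ ♛ ♚ ♝ ♞ ♜
♟ ♟ ♟ ♟ · ♟ ♟ ♟
· · · · ♟ · · ·
· · · · · · · ·
· · · · · ♙ · ·
· · · · · · · ·
♙ ♙ ♙ ♙ ♙ · ♙ ♙
♖ ♘ ♗ ♕ ♔ ♗ ♘ ♖


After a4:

♜ ♞ ♝ ♛ ♚ ♝ ♞ ♜
♟ ♟ ♟ ♟ · ♟ ♟ ♟
· · · · ♟ · · ·
· · · · · · · ·
♙ · · · · ♙ · ·
· · · · · · · ·
· ♙ ♙ ♙ ♙ · ♙ ♙
♖ ♘ ♗ ♕ ♔ ♗ ♘ ♖


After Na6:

♜ · ♝ ♛ ♚ ♝ ♞ ♜
♟ ♟ ♟ ♟ · ♟ ♟ ♟
♞ · · · ♟ · · ·
· · · · · · · ·
♙ · · · · ♙ · ·
· · · · · · · ·
· ♙ ♙ ♙ ♙ · ♙ ♙
♖ ♘ ♗ ♕ ♔ ♗ ♘ ♖


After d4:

♜ · ♝ ♛ ♚ ♝ ♞ ♜
♟ ♟ ♟ ♟ · ♟ ♟ ♟
♞ · · · ♟ · · ·
· · · · · · · ·
♙ · · ♙ · ♙ · ·
· · · · · · · ·
· ♙ ♙ · ♙ · ♙ ♙
♖ ♘ ♗ ♕ ♔ ♗ ♘ ♖


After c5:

♜ · ♝ ♛ ♚ ♝ ♞ ♜
♟ ♟ · ♟ · ♟ ♟ ♟
♞ · · · ♟ · · ·
· · ♟ · · · · ·
♙ · · ♙ · ♙ · ·
· · · · · · · ·
· ♙ ♙ · ♙ · ♙ ♙
♖ ♘ ♗ ♕ ♔ ♗ ♘ ♖


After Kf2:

♜ · ♝ ♛ ♚ ♝ ♞ ♜
♟ ♟ · ♟ · ♟ ♟ ♟
♞ · · · ♟ · · ·
· · ♟ · · · · ·
♙ · · ♙ · ♙ · ·
· · · · · · · ·
· ♙ ♙ · ♙ ♔ ♙ ♙
♖ ♘ ♗ ♕ · ♗ ♘ ♖


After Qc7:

♜ · ♝ · ♚ ♝ ♞ ♜
♟ ♟ ♛ ♟ · ♟ ♟ ♟
♞ · · · ♟ · · ·
· · ♟ · · · · ·
♙ · · ♙ · ♙ · ·
· · · · · · · ·
· ♙ ♙ · ♙ ♔ ♙ ♙
♖ ♘ ♗ ♕ · ♗ ♘ ♖



  a b c d e f g h
  ─────────────────
8│♜ · ♝ · ♚ ♝ ♞ ♜│8
7│♟ ♟ ♛ ♟ · ♟ ♟ ♟│7
6│♞ · · · ♟ · · ·│6
5│· · ♟ · · · · ·│5
4│♙ · · ♙ · ♙ · ·│4
3│· · · · · · · ·│3
2│· ♙ ♙ · ♙ ♔ ♙ ♙│2
1│♖ ♘ ♗ ♕ · ♗ ♘ ♖│1
  ─────────────────
  a b c d e f g h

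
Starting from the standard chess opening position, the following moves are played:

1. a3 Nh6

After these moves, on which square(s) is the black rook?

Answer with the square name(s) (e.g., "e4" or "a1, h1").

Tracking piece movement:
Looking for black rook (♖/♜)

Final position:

  a b c d e f g h
  ─────────────────
8│♜ ♞ ♝ ♛ ♚ ♝ · ♜│8
7│♟ ♟ ♟ ♟ ♟ ♟ ♟ ♟│7
6│· · · · · · · ♞│6
5│· · · · · · · ·│5
4│· · · · · · · ·│4
3│♙ · · · · · · ·│3
2│· ♙ ♙ ♙ ♙ ♙ ♙ ♙│2
1│♖ ♘ ♗ ♕ ♔ ♗ ♘ ♖│1
  ─────────────────
  a b c d e f g h


a8, h8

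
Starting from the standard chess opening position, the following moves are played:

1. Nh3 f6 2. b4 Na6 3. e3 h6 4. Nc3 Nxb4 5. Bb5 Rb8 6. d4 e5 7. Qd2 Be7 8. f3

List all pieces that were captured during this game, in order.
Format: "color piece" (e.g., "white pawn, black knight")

Tracking captures:
  Nxb4: captured white pawn

white pawn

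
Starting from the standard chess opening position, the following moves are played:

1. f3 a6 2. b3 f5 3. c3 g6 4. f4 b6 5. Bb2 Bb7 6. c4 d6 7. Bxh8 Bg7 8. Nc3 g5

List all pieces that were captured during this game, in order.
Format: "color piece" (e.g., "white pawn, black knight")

Tracking captures:
  Bxh8: captured black rook

black rook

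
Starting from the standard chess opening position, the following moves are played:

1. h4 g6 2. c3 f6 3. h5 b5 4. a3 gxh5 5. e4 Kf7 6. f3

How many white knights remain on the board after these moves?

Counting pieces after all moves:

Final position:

  a b c d e f g h
  ─────────────────
8│♜ ♞ ♝ ♛ · ♝ ♞ ♜│8
7│♟ · ♟ ♟ ♟ ♚ · ♟│7
6│· · · · · ♟ · ·│6
5│· ♟ · · · · · ♟│5
4│· · · · ♙ · · ·│4
3│♙ · ♙ · · ♙ · ·│3
2│· ♙ · ♙ · · ♙ ·│2
1│♖ ♘ ♗ ♕ ♔ ♗ ♘ ♖│1
  ─────────────────
  a b c d e f g h


2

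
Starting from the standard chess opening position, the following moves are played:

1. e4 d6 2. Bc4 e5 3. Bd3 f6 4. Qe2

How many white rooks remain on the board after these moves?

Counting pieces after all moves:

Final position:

  a b c d e f g h
  ─────────────────
8│♜ ♞ ♝ ♛ ♚ ♝ ♞ ♜│8
7│♟ ♟ ♟ · · · ♟ ♟│7
6│· · · ♟ · ♟ · ·│6
5│· · · · ♟ · · ·│5
4│· · · · ♙ · · ·│4
3│· · · ♗ · · · ·│3
2│♙ ♙ ♙ ♙ ♕ ♙ ♙ ♙│2
1│♖ ♘ ♗ · ♔ · ♘ ♖│1
  ─────────────────
  a b c d e f g h


2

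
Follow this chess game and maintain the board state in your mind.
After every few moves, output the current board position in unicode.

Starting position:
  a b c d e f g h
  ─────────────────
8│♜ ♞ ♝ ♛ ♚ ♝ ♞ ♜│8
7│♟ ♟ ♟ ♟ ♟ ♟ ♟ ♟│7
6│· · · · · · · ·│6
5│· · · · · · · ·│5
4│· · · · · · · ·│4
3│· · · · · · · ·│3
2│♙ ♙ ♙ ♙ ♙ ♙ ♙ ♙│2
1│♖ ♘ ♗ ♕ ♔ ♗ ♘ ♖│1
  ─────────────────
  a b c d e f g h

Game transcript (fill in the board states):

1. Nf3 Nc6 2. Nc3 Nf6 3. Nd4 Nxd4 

  a b c d e f g h
  ─────────────────
8│♜ · ♝ ♛ ♚ ♝ · ♜│8
7│♟ ♟ ♟ ♟ ♟ ♟ ♟ ♟│7
6│· · · · · ♞ · ·│6
5│· · · · · · · ·│5
4│· · · ♞ · · · ·│4
3│· · ♘ · · · · ·│3
2│♙ ♙ ♙ ♙ ♙ ♙ ♙ ♙│2
1│♖ · ♗ ♕ ♔ ♗ · ♖│1
  ─────────────────
  a b c d e f g h

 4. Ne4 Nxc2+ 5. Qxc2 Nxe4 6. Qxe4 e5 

  a b c d e f g h
  ─────────────────
8│♜ · ♝ ♛ ♚ ♝ · ♜│8
7│♟ ♟ ♟ ♟ · ♟ ♟ ♟│7
6│· · · · · · · ·│6
5│· · · · ♟ · · ·│5
4│· · · · ♕ · · ·│4
3│· · · · · · · ·│3
2│♙ ♙ · ♙ ♙ ♙ ♙ ♙│2
1│♖ · ♗ · ♔ ♗ · ♖│1
  ─────────────────
  a b c d e f g h

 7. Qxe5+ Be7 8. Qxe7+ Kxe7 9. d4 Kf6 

  a b c d e f g h
  ─────────────────
8│♜ · ♝ ♛ · · · ♜│8
7│♟ ♟ ♟ ♟ · ♟ ♟ ♟│7
6│· · · · · ♚ · ·│6
5│· · · · · · · ·│5
4│· · · ♙ · · · ·│4
3│· · · · · · · ·│3
2│♙ ♙ · · ♙ ♙ ♙ ♙│2
1│♖ · ♗ · ♔ ♗ · ♖│1
  ─────────────────
  a b c d e f g h

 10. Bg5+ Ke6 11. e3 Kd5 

  a b c d e f g h
  ─────────────────
8│♜ · ♝ ♛ · · · ♜│8
7│♟ ♟ ♟ ♟ · ♟ ♟ ♟│7
6│· · · · · · · ·│6
5│· · · ♚ · · ♗ ·│5
4│· · · ♙ · · · ·│4
3│· · · · ♙ · · ·│3
2│♙ ♙ · · · ♙ ♙ ♙│2
1│♖ · · · ♔ ♗ · ♖│1
  ─────────────────
  a b c d e f g h


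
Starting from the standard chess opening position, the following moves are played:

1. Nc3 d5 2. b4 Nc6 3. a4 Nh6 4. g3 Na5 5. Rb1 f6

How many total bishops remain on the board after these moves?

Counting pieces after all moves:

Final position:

  a b c d e f g h
  ─────────────────
8│♜ · ♝ ♛ ♚ ♝ · ♜│8
7│♟ ♟ ♟ · ♟ · ♟ ♟│7
6│· · · · · ♟ · ♞│6
5│♞ · · ♟ · · · ·│5
4│♙ ♙ · · · · · ·│4
3│· · ♘ · · · ♙ ·│3
2│· · ♙ ♙ ♙ ♙ · ♙│2
1│· ♖ ♗ ♕ ♔ ♗ ♘ ♖│1
  ─────────────────
  a b c d e f g h


4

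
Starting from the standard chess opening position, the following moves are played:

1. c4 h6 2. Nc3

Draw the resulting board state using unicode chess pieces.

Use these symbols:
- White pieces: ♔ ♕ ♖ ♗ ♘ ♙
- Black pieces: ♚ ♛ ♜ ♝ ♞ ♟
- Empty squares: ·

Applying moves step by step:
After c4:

♜ ♞ ♝ ♛ ♚ ♝ ♞ ♜
♟ ♟ ♟ ♟ ♟ ♟ ♟ ♟
· · · · · · · ·
· · · · · · · ·
· · ♙ · · · · ·
· · · · · · · ·
♙ ♙ · ♙ ♙ ♙ ♙ ♙
♖ ♘ ♗ ♕ ♔ ♗ ♘ ♖


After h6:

♜ ♞ ♝ ♛ ♚ ♝ ♞ ♜
♟ ♟ ♟ ♟ ♟ ♟ ♟ ·
· · · · · · · ♟
· · · · · · · ·
· · ♙ · · · · ·
· · · · · · · ·
♙ ♙ · ♙ ♙ ♙ ♙ ♙
♖ ♘ ♗ ♕ ♔ ♗ ♘ ♖


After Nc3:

♜ ♞ ♝ ♛ ♚ ♝ ♞ ♜
♟ ♟ ♟ ♟ ♟ ♟ ♟ ·
· · · · · · · ♟
· · · · · · · ·
· · ♙ · · · · ·
· · ♘ · · · · ·
♙ ♙ · ♙ ♙ ♙ ♙ ♙
♖ · ♗ ♕ ♔ ♗ ♘ ♖



  a b c d e f g h
  ─────────────────
8│♜ ♞ ♝ ♛ ♚ ♝ ♞ ♜│8
7│♟ ♟ ♟ ♟ ♟ ♟ ♟ ·│7
6│· · · · · · · ♟│6
5│· · · · · · · ·│5
4│· · ♙ · · · · ·│4
3│· · ♘ · · · · ·│3
2│♙ ♙ · ♙ ♙ ♙ ♙ ♙│2
1│♖ · ♗ ♕ ♔ ♗ ♘ ♖│1
  ─────────────────
  a b c d e f g h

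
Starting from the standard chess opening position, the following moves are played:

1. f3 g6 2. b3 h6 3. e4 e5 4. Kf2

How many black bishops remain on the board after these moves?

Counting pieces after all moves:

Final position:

  a b c d e f g h
  ─────────────────
8│♜ ♞ ♝ ♛ ♚ ♝ ♞ ♜│8
7│♟ ♟ ♟ ♟ · ♟ · ·│7
6│· · · · · · ♟ ♟│6
5│· · · · ♟ · · ·│5
4│· · · · ♙ · · ·│4
3│· ♙ · · · ♙ · ·│3
2│♙ · ♙ ♙ · ♔ ♙ ♙│2
1│♖ ♘ ♗ ♕ · ♗ ♘ ♖│1
  ─────────────────
  a b c d e f g h


2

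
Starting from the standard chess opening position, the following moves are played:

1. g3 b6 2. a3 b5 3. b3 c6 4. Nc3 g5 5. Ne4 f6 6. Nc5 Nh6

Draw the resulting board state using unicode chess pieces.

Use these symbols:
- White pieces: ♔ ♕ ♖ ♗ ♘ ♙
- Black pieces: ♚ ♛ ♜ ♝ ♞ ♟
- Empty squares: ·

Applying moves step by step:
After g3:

♜ ♞ ♝ ♛ ♚ ♝ ♞ ♜
♟ ♟ ♟ ♟ ♟ ♟ ♟ ♟
· · · · · · · ·
· · · · · · · ·
· · · · · · · ·
· · · · · · ♙ ·
♙ ♙ ♙ ♙ ♙ ♙ · ♙
♖ ♘ ♗ ♕ ♔ ♗ ♘ ♖


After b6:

♜ ♞ ♝ ♛ ♚ ♝ ♞ ♜
♟ · ♟ ♟ ♟ ♟ ♟ ♟
· ♟ · · · · · ·
· · · · · · · ·
· · · · · · · ·
· · · · · · ♙ ·
♙ ♙ ♙ ♙ ♙ ♙ · ♙
♖ ♘ ♗ ♕ ♔ ♗ ♘ ♖


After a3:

♜ ♞ ♝ ♛ ♚ ♝ ♞ ♜
♟ · ♟ ♟ ♟ ♟ ♟ ♟
· ♟ · · · · · ·
· · · · · · · ·
· · · · · · · ·
♙ · · · · · ♙ ·
· ♙ ♙ ♙ ♙ ♙ · ♙
♖ ♘ ♗ ♕ ♔ ♗ ♘ ♖


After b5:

♜ ♞ ♝ ♛ ♚ ♝ ♞ ♜
♟ · ♟ ♟ ♟ ♟ ♟ ♟
· · · · · · · ·
· ♟ · · · · · ·
· · · · · · · ·
♙ · · · · · ♙ ·
· ♙ ♙ ♙ ♙ ♙ · ♙
♖ ♘ ♗ ♕ ♔ ♗ ♘ ♖


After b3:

♜ ♞ ♝ ♛ ♚ ♝ ♞ ♜
♟ · ♟ ♟ ♟ ♟ ♟ ♟
· · · · · · · ·
· ♟ · · · · · ·
· · · · · · · ·
♙ ♙ · · · · ♙ ·
· · ♙ ♙ ♙ ♙ · ♙
♖ ♘ ♗ ♕ ♔ ♗ ♘ ♖


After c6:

♜ ♞ ♝ ♛ ♚ ♝ ♞ ♜
♟ · · ♟ ♟ ♟ ♟ ♟
· · ♟ · · · · ·
· ♟ · · · · · ·
· · · · · · · ·
♙ ♙ · · · · ♙ ·
· · ♙ ♙ ♙ ♙ · ♙
♖ ♘ ♗ ♕ ♔ ♗ ♘ ♖


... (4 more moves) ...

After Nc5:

♜ ♞ ♝ ♛ ♚ ♝ ♞ ♜
♟ · · ♟ ♟ · · ♟
· · ♟ · · ♟ · ·
· ♟ ♘ · · · ♟ ·
· · · · · · · ·
♙ ♙ · · · · ♙ ·
· · ♙ ♙ ♙ ♙ · ♙
♖ · ♗ ♕ ♔ ♗ ♘ ♖


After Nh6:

♜ ♞ ♝ ♛ ♚ ♝ · ♜
♟ · · ♟ ♟ · · ♟
· · ♟ · · ♟ · ♞
· ♟ ♘ · · · ♟ ·
· · · · · · · ·
♙ ♙ · · · · ♙ ·
· · ♙ ♙ ♙ ♙ · ♙
♖ · ♗ ♕ ♔ ♗ ♘ ♖



  a b c d e f g h
  ─────────────────
8│♜ ♞ ♝ ♛ ♚ ♝ · ♜│8
7│♟ · · ♟ ♟ · · ♟│7
6│· · ♟ · · ♟ · ♞│6
5│· ♟ ♘ · · · ♟ ·│5
4│· · · · · · · ·│4
3│♙ ♙ · · · · ♙ ·│3
2│· · ♙ ♙ ♙ ♙ · ♙│2
1│♖ · ♗ ♕ ♔ ♗ ♘ ♖│1
  ─────────────────
  a b c d e f g h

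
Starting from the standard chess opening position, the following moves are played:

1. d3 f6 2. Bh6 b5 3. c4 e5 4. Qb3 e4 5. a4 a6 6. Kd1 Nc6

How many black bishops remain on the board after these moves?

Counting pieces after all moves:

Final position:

  a b c d e f g h
  ─────────────────
8│♜ · ♝ ♛ ♚ ♝ ♞ ♜│8
7│· · ♟ ♟ · · ♟ ♟│7
6│♟ · ♞ · · ♟ · ♗│6
5│· ♟ · · · · · ·│5
4│♙ · ♙ · ♟ · · ·│4
3│· ♕ · ♙ · · · ·│3
2│· ♙ · · ♙ ♙ ♙ ♙│2
1│♖ ♘ · ♔ · ♗ ♘ ♖│1
  ─────────────────
  a b c d e f g h


2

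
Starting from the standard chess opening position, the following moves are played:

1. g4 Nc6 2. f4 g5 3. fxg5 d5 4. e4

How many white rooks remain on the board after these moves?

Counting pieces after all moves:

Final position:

  a b c d e f g h
  ─────────────────
8│♜ · ♝ ♛ ♚ ♝ ♞ ♜│8
7│♟ ♟ ♟ · ♟ ♟ · ♟│7
6│· · ♞ · · · · ·│6
5│· · · ♟ · · ♙ ·│5
4│· · · · ♙ · ♙ ·│4
3│· · · · · · · ·│3
2│♙ ♙ ♙ ♙ · · · ♙│2
1│♖ ♘ ♗ ♕ ♔ ♗ ♘ ♖│1
  ─────────────────
  a b c d e f g h


2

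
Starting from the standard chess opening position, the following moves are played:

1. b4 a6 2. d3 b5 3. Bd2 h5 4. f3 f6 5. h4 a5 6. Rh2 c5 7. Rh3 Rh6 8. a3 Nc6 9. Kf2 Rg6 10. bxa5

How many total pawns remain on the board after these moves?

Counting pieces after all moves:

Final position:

  a b c d e f g h
  ─────────────────
8│♜ · ♝ ♛ ♚ ♝ ♞ ·│8
7│· · · ♟ ♟ · ♟ ·│7
6│· · ♞ · · ♟ ♜ ·│6
5│♙ ♟ ♟ · · · · ♟│5
4│· · · · · · · ♙│4
3│♙ · · ♙ · ♙ · ♖│3
2│· · ♙ ♗ ♙ ♔ ♙ ·│2
1│♖ ♘ · ♕ · ♗ ♘ ·│1
  ─────────────────
  a b c d e f g h


15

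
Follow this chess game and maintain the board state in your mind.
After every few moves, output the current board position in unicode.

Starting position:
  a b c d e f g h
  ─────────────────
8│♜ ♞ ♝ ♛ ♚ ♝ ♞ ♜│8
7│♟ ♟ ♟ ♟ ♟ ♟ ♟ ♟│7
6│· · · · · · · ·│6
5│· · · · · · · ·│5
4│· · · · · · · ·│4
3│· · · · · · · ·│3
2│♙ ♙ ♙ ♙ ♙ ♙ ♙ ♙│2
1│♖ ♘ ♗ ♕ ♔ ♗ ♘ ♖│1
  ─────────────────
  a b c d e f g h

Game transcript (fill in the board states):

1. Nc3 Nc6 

  a b c d e f g h
  ─────────────────
8│♜ · ♝ ♛ ♚ ♝ ♞ ♜│8
7│♟ ♟ ♟ ♟ ♟ ♟ ♟ ♟│7
6│· · ♞ · · · · ·│6
5│· · · · · · · ·│5
4│· · · · · · · ·│4
3│· · ♘ · · · · ·│3
2│♙ ♙ ♙ ♙ ♙ ♙ ♙ ♙│2
1│♖ · ♗ ♕ ♔ ♗ ♘ ♖│1
  ─────────────────
  a b c d e f g h

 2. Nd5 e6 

  a b c d e f g h
  ─────────────────
8│♜ · ♝ ♛ ♚ ♝ ♞ ♜│8
7│♟ ♟ ♟ ♟ · ♟ ♟ ♟│7
6│· · ♞ · ♟ · · ·│6
5│· · · ♘ · · · ·│5
4│· · · · · · · ·│4
3│· · · · · · · ·│3
2│♙ ♙ ♙ ♙ ♙ ♙ ♙ ♙│2
1│♖ · ♗ ♕ ♔ ♗ ♘ ♖│1
  ─────────────────
  a b c d e f g h

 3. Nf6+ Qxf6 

  a b c d e f g h
  ─────────────────
8│♜ · ♝ · ♚ ♝ ♞ ♜│8
7│♟ ♟ ♟ ♟ · ♟ ♟ ♟│7
6│· · ♞ · ♟ ♛ · ·│6
5│· · · · · · · ·│5
4│· · · · · · · ·│4
3│· · · · · · · ·│3
2│♙ ♙ ♙ ♙ ♙ ♙ ♙ ♙│2
1│♖ · ♗ ♕ ♔ ♗ ♘ ♖│1
  ─────────────────
  a b c d e f g h

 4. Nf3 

  a b c d e f g h
  ─────────────────
8│♜ · ♝ · ♚ ♝ ♞ ♜│8
7│♟ ♟ ♟ ♟ · ♟ ♟ ♟│7
6│· · ♞ · ♟ ♛ · ·│6
5│· · · · · · · ·│5
4│· · · · · · · ·│4
3│· · · · · ♘ · ·│3
2│♙ ♙ ♙ ♙ ♙ ♙ ♙ ♙│2
1│♖ · ♗ ♕ ♔ ♗ · ♖│1
  ─────────────────
  a b c d e f g h


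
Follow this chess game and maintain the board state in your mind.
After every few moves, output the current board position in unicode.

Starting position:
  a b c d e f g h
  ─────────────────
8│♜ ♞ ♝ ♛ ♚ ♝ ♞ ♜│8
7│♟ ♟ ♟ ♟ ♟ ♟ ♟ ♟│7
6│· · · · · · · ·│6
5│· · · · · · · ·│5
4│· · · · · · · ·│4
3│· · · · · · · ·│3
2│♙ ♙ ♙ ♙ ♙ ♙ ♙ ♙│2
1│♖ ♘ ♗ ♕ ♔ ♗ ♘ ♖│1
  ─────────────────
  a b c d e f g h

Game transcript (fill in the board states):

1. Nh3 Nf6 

  a b c d e f g h
  ─────────────────
8│♜ ♞ ♝ ♛ ♚ ♝ · ♜│8
7│♟ ♟ ♟ ♟ ♟ ♟ ♟ ♟│7
6│· · · · · ♞ · ·│6
5│· · · · · · · ·│5
4│· · · · · · · ·│4
3│· · · · · · · ♘│3
2│♙ ♙ ♙ ♙ ♙ ♙ ♙ ♙│2
1│♖ ♘ ♗ ♕ ♔ ♗ · ♖│1
  ─────────────────
  a b c d e f g h

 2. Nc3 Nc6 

  a b c d e f g h
  ─────────────────
8│♜ · ♝ ♛ ♚ ♝ · ♜│8
7│♟ ♟ ♟ ♟ ♟ ♟ ♟ ♟│7
6│· · ♞ · · ♞ · ·│6
5│· · · · · · · ·│5
4│· · · · · · · ·│4
3│· · ♘ · · · · ♘│3
2│♙ ♙ ♙ ♙ ♙ ♙ ♙ ♙│2
1│♖ · ♗ ♕ ♔ ♗ · ♖│1
  ─────────────────
  a b c d e f g h

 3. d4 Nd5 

  a b c d e f g h
  ─────────────────
8│♜ · ♝ ♛ ♚ ♝ · ♜│8
7│♟ ♟ ♟ ♟ ♟ ♟ ♟ ♟│7
6│· · ♞ · · · · ·│6
5│· · · ♞ · · · ·│5
4│· · · ♙ · · · ·│4
3│· · ♘ · · · · ♘│3
2│♙ ♙ ♙ · ♙ ♙ ♙ ♙│2
1│♖ · ♗ ♕ ♔ ♗ · ♖│1
  ─────────────────
  a b c d e f g h



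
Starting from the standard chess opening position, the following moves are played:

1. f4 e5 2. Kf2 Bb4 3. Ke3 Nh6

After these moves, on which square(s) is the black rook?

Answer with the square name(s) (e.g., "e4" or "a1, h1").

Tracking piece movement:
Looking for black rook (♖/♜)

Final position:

  a b c d e f g h
  ─────────────────
8│♜ ♞ ♝ ♛ ♚ · · ♜│8
7│♟ ♟ ♟ ♟ · ♟ ♟ ♟│7
6│· · · · · · · ♞│6
5│· · · · ♟ · · ·│5
4│· ♝ · · · ♙ · ·│4
3│· · · · ♔ · · ·│3
2│♙ ♙ ♙ ♙ ♙ · ♙ ♙│2
1│♖ ♘ ♗ ♕ · ♗ ♘ ♖│1
  ─────────────────
  a b c d e f g h


a8, h8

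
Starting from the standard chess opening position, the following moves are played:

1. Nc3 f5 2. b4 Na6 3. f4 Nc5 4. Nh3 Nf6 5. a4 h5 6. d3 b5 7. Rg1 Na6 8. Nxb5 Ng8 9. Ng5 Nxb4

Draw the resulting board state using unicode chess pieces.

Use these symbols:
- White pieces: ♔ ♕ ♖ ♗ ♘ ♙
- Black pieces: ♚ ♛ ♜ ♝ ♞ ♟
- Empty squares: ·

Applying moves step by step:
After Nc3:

♜ ♞ ♝ ♛ ♚ ♝ ♞ ♜
♟ ♟ ♟ ♟ ♟ ♟ ♟ ♟
· · · · · · · ·
· · · · · · · ·
· · · · · · · ·
· · ♘ · · · · ·
♙ ♙ ♙ ♙ ♙ ♙ ♙ ♙
♖ · ♗ ♕ ♔ ♗ ♘ ♖


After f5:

♜ ♞ ♝ ♛ ♚ ♝ ♞ ♜
♟ ♟ ♟ ♟ ♟ · ♟ ♟
· · · · · · · ·
· · · · · ♟ · ·
· · · · · · · ·
· · ♘ · · · · ·
♙ ♙ ♙ ♙ ♙ ♙ ♙ ♙
♖ · ♗ ♕ ♔ ♗ ♘ ♖


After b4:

♜ ♞ ♝ ♛ ♚ ♝ ♞ ♜
♟ ♟ ♟ ♟ ♟ · ♟ ♟
· · · · · · · ·
· · · · · ♟ · ·
· ♙ · · · · · ·
· · ♘ · · · · ·
♙ · ♙ ♙ ♙ ♙ ♙ ♙
♖ · ♗ ♕ ♔ ♗ ♘ ♖


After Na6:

♜ · ♝ ♛ ♚ ♝ ♞ ♜
♟ ♟ ♟ ♟ ♟ · ♟ ♟
♞ · · · · · · ·
· · · · · ♟ · ·
· ♙ · · · · · ·
· · ♘ · · · · ·
♙ · ♙ ♙ ♙ ♙ ♙ ♙
♖ · ♗ ♕ ♔ ♗ ♘ ♖


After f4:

♜ · ♝ ♛ ♚ ♝ ♞ ♜
♟ ♟ ♟ ♟ ♟ · ♟ ♟
♞ · · · · · · ·
· · · · · ♟ · ·
· ♙ · · · ♙ · ·
· · ♘ · · · · ·
♙ · ♙ ♙ ♙ · ♙ ♙
♖ · ♗ ♕ ♔ ♗ ♘ ♖


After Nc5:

♜ · ♝ ♛ ♚ ♝ ♞ ♜
♟ ♟ ♟ ♟ ♟ · ♟ ♟
· · · · · · · ·
· · ♞ · · ♟ · ·
· ♙ · · · ♙ · ·
· · ♘ · · · · ·
♙ · ♙ ♙ ♙ · ♙ ♙
♖ · ♗ ♕ ♔ ♗ ♘ ♖


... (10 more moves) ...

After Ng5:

♜ · ♝ ♛ ♚ ♝ ♞ ♜
♟ · ♟ ♟ ♟ · ♟ ·
♞ · · · · · · ·
· ♘ · · · ♟ ♘ ♟
♙ ♙ · · · ♙ · ·
· · · ♙ · · · ·
· · ♙ · ♙ · ♙ ♙
♖ · ♗ ♕ ♔ ♗ ♖ ·


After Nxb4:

♜ · ♝ ♛ ♚ ♝ ♞ ♜
♟ · ♟ ♟ ♟ · ♟ ·
· · · · · · · ·
· ♘ · · · ♟ ♘ ♟
♙ ♞ · · · ♙ · ·
· · · ♙ · · · ·
· · ♙ · ♙ · ♙ ♙
♖ · ♗ ♕ ♔ ♗ ♖ ·



  a b c d e f g h
  ─────────────────
8│♜ · ♝ ♛ ♚ ♝ ♞ ♜│8
7│♟ · ♟ ♟ ♟ · ♟ ·│7
6│· · · · · · · ·│6
5│· ♘ · · · ♟ ♘ ♟│5
4│♙ ♞ · · · ♙ · ·│4
3│· · · ♙ · · · ·│3
2│· · ♙ · ♙ · ♙ ♙│2
1│♖ · ♗ ♕ ♔ ♗ ♖ ·│1
  ─────────────────
  a b c d e f g h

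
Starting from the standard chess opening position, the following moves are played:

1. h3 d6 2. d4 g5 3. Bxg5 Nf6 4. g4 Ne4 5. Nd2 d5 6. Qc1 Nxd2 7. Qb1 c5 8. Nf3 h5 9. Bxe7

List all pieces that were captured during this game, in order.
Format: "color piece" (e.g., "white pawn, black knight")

Tracking captures:
  Bxg5: captured black pawn
  Nxd2: captured white knight
  Bxe7: captured black pawn

black pawn, white knight, black pawn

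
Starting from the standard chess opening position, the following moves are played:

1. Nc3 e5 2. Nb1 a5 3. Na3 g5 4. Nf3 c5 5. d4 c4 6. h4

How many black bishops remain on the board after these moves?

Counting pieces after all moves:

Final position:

  a b c d e f g h
  ─────────────────
8│♜ ♞ ♝ ♛ ♚ ♝ ♞ ♜│8
7│· ♟ · ♟ · ♟ · ♟│7
6│· · · · · · · ·│6
5│♟ · · · ♟ · ♟ ·│5
4│· · ♟ ♙ · · · ♙│4
3│♘ · · · · ♘ · ·│3
2│♙ ♙ ♙ · ♙ ♙ ♙ ·│2
1│♖ · ♗ ♕ ♔ ♗ · ♖│1
  ─────────────────
  a b c d e f g h


2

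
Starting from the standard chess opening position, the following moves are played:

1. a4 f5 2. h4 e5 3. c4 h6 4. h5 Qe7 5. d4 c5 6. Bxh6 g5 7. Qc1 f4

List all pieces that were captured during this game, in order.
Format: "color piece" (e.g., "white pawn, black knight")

Tracking captures:
  Bxh6: captured black pawn

black pawn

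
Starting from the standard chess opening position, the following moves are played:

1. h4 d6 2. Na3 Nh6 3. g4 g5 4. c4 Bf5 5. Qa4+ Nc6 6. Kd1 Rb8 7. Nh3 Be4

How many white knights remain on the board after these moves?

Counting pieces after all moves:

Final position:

  a b c d e f g h
  ─────────────────
8│· ♜ · ♛ ♚ ♝ · ♜│8
7│♟ ♟ ♟ · ♟ ♟ · ♟│7
6│· · ♞ ♟ · · · ♞│6
5│· · · · · · ♟ ·│5
4│♕ · ♙ · ♝ · ♙ ♙│4
3│♘ · · · · · · ♘│3
2│♙ ♙ · ♙ ♙ ♙ · ·│2
1│♖ · ♗ ♔ · ♗ · ♖│1
  ─────────────────
  a b c d e f g h


2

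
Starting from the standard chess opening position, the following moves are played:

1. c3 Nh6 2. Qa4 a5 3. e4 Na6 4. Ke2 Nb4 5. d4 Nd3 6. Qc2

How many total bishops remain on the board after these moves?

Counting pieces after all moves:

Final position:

  a b c d e f g h
  ─────────────────
8│♜ · ♝ ♛ ♚ ♝ · ♜│8
7│· ♟ ♟ ♟ ♟ ♟ ♟ ♟│7
6│· · · · · · · ♞│6
5│♟ · · · · · · ·│5
4│· · · ♙ ♙ · · ·│4
3│· · ♙ ♞ · · · ·│3
2│♙ ♙ ♕ · ♔ ♙ ♙ ♙│2
1│♖ ♘ ♗ · · ♗ ♘ ♖│1
  ─────────────────
  a b c d e f g h


4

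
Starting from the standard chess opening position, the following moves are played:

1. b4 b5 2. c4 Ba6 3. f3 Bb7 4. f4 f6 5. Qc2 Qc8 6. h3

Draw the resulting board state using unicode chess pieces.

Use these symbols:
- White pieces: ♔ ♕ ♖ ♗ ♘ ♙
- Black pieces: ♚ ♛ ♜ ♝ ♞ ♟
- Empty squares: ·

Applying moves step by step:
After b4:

♜ ♞ ♝ ♛ ♚ ♝ ♞ ♜
♟ ♟ ♟ ♟ ♟ ♟ ♟ ♟
· · · · · · · ·
· · · · · · · ·
· ♙ · · · · · ·
· · · · · · · ·
♙ · ♙ ♙ ♙ ♙ ♙ ♙
♖ ♘ ♗ ♕ ♔ ♗ ♘ ♖


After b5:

♜ ♞ ♝ ♛ ♚ ♝ ♞ ♜
♟ · ♟ ♟ ♟ ♟ ♟ ♟
· · · · · · · ·
· ♟ · · · · · ·
· ♙ · · · · · ·
· · · · · · · ·
♙ · ♙ ♙ ♙ ♙ ♙ ♙
♖ ♘ ♗ ♕ ♔ ♗ ♘ ♖


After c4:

♜ ♞ ♝ ♛ ♚ ♝ ♞ ♜
♟ · ♟ ♟ ♟ ♟ ♟ ♟
· · · · · · · ·
· ♟ · · · · · ·
· ♙ ♙ · · · · ·
· · · · · · · ·
♙ · · ♙ ♙ ♙ ♙ ♙
♖ ♘ ♗ ♕ ♔ ♗ ♘ ♖


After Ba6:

♜ ♞ · ♛ ♚ ♝ ♞ ♜
♟ · ♟ ♟ ♟ ♟ ♟ ♟
♝ · · · · · · ·
· ♟ · · · · · ·
· ♙ ♙ · · · · ·
· · · · · · · ·
♙ · · ♙ ♙ ♙ ♙ ♙
♖ ♘ ♗ ♕ ♔ ♗ ♘ ♖


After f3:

♜ ♞ · ♛ ♚ ♝ ♞ ♜
♟ · ♟ ♟ ♟ ♟ ♟ ♟
♝ · · · · · · ·
· ♟ · · · · · ·
· ♙ ♙ · · · · ·
· · · · · ♙ · ·
♙ · · ♙ ♙ · ♙ ♙
♖ ♘ ♗ ♕ ♔ ♗ ♘ ♖


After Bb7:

♜ ♞ · ♛ ♚ ♝ ♞ ♜
♟ ♝ ♟ ♟ ♟ ♟ ♟ ♟
· · · · · · · ·
· ♟ · · · · · ·
· ♙ ♙ · · · · ·
· · · · · ♙ · ·
♙ · · ♙ ♙ · ♙ ♙
♖ ♘ ♗ ♕ ♔ ♗ ♘ ♖


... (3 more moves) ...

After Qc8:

♜ ♞ ♛ · ♚ ♝ ♞ ♜
♟ ♝ ♟ ♟ ♟ · ♟ ♟
· · · · · ♟ · ·
· ♟ · · · · · ·
· ♙ ♙ · · ♙ · ·
· · · · · · · ·
♙ · ♕ ♙ ♙ · ♙ ♙
♖ ♘ ♗ · ♔ ♗ ♘ ♖


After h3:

♜ ♞ ♛ · ♚ ♝ ♞ ♜
♟ ♝ ♟ ♟ ♟ · ♟ ♟
· · · · · ♟ · ·
· ♟ · · · · · ·
· ♙ ♙ · · ♙ · ·
· · · · · · · ♙
♙ · ♕ ♙ ♙ · ♙ ·
♖ ♘ ♗ · ♔ ♗ ♘ ♖



  a b c d e f g h
  ─────────────────
8│♜ ♞ ♛ · ♚ ♝ ♞ ♜│8
7│♟ ♝ ♟ ♟ ♟ · ♟ ♟│7
6│· · · · · ♟ · ·│6
5│· ♟ · · · · · ·│5
4│· ♙ ♙ · · ♙ · ·│4
3│· · · · · · · ♙│3
2│♙ · ♕ ♙ ♙ · ♙ ·│2
1│♖ ♘ ♗ · ♔ ♗ ♘ ♖│1
  ─────────────────
  a b c d e f g h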